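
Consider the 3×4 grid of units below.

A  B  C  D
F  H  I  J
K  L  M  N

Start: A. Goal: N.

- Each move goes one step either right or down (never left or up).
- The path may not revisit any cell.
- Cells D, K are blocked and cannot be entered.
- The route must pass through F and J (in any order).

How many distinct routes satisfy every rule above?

A right/down-only route from A to N makes exactly 2 down-moves and 3 right-moves in some order.
With no other constraints that would be C(5,2) = 10 routes.
A monotone route can only reach the required cells in the order F, J, so split there and multiply the segment counts (each segment already excludes blocked cells): A→F: 1; F→J: 1; J→N: 1; product = 1.
That gives 1 route.

1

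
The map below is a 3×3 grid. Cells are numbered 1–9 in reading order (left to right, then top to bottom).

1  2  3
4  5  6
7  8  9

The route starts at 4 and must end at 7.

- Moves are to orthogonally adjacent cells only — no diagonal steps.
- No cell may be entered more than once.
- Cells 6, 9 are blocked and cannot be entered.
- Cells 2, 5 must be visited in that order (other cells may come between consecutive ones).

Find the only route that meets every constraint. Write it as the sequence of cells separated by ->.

The waypoints must appear in the order 2, 5, with no cell reused.
Route from 4: up 1 to 1, right 1 to 2, down 2 to 8, left 1 to 7 — 5 moves in all.
Check: order respected (2 at step 2, 5 at step 3).

4 -> 1 -> 2 -> 5 -> 8 -> 7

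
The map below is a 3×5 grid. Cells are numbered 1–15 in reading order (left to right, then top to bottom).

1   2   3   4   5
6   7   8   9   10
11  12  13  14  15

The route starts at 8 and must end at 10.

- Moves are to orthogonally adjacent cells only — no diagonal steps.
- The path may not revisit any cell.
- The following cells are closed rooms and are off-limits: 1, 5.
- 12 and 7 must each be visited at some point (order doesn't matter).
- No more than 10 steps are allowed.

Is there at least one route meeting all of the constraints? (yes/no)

One route that works: 8 → 7 → 12 → 13 → 14 → 9 → 10.

yes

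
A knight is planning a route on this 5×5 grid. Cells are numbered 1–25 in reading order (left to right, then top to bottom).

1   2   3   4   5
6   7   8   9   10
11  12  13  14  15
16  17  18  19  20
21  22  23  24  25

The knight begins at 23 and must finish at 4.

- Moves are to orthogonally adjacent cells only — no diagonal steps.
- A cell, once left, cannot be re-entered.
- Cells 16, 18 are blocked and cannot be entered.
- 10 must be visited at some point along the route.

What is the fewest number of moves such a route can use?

7

Any route passes through 10 somewhere between 23 and 4. Summing Manhattan distances along the two legs (23 → 10 → 4) gives a lower bound of 5 + 2 = 7 moves.
A route of 7 moves achieves this: 23 → 24 → 19 → 14 → 9 → 10 → 5 → 4.
Since 7 matches the lower bound, it is optimal.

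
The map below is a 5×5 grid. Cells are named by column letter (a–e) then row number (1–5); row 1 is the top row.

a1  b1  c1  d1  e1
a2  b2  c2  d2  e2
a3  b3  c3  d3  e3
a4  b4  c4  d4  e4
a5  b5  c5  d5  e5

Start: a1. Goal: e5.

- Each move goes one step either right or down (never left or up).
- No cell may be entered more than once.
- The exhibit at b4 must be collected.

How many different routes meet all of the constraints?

A right/down-only route from a1 to e5 makes exactly 4 down-moves and 4 right-moves in some order.
With no other constraints that would be C(8,4) = 70 routes.
Split at b4 and multiply the segment counts: a1→b4: 4; b4→e5: 4; product = 16.
That gives 16 routes.

16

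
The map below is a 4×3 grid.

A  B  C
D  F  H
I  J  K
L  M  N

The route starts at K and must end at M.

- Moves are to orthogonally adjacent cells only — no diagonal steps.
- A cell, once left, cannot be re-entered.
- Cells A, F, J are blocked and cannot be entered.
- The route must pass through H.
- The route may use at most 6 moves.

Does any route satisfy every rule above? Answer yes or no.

Every way from H onward to M runs back through K, which the route has already used — so it cannot be completed without a revisit.

no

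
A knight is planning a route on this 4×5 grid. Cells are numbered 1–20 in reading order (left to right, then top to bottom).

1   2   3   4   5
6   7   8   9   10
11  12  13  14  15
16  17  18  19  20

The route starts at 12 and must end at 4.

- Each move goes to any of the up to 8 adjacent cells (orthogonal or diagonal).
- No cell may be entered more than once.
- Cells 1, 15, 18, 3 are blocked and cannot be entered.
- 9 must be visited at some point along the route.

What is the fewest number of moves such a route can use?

3

Any route passes through 9 somewhere between 12 and 4. Summing Chebyshev distances along the two legs (12 → 9 → 4) gives a lower bound of 2 + 1 = 3 moves.
A route of 3 moves achieves this: 12 → 8 → 9 → 4.
Since 3 matches the lower bound, it is optimal.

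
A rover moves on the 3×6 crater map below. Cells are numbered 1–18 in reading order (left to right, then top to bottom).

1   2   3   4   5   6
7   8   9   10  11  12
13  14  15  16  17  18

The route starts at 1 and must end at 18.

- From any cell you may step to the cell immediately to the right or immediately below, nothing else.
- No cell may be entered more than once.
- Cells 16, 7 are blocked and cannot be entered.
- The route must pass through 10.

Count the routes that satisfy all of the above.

6

A right/down-only route from 1 to 18 makes exactly 2 down-moves and 5 right-moves in some order.
With no other constraints that would be C(7,2) = 21 routes.
Split at 10 and multiply the segment counts (each segment already excludes blocked cells): 1→10: 3; 10→18: 2; product = 6.
That gives 6 routes.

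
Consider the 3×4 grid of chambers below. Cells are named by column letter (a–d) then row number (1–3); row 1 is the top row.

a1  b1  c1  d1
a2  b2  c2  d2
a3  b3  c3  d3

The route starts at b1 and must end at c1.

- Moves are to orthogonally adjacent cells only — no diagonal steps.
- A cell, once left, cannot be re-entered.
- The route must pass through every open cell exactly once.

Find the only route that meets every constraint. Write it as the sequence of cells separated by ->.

Need to visit all 12 open cells exactly once, starting at b1 and ending at c1.
Cell d1 has only two open neighbours (d2 and c1), so the path must pass straight through it: one of those is the cell it's entered from and the other is where it exits.
Route from b1: left 1 to a1, down 2 to a3, right 1 to b3, up 1 to b2, right 1 to c2, down 1 to c3, right 1 to d3, up 2 to d1, left 1 to c1 — 11 moves in all.
Check: all 12 open cells covered.

b1 -> a1 -> a2 -> a3 -> b3 -> b2 -> c2 -> c3 -> d3 -> d2 -> d1 -> c1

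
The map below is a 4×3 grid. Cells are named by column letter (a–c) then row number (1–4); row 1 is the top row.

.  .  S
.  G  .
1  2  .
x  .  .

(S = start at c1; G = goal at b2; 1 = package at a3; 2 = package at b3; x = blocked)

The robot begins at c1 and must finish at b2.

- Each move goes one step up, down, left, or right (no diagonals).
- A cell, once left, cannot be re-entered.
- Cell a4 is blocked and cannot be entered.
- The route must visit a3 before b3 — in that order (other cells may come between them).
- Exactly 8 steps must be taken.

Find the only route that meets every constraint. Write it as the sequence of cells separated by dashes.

c1 - b1 - a1 - a2 - a3 - b3 - c3 - c2 - b2

The waypoints must appear in the order a3, b3, with no cell reused.
Route from c1: left 2 to a1, down 2 to a3, right 2 to c3, up 1 to c2, left 1 to b2 — 8 moves in all.
Check: order respected (1 at step 4, 2 at step 5); 8 moves as required.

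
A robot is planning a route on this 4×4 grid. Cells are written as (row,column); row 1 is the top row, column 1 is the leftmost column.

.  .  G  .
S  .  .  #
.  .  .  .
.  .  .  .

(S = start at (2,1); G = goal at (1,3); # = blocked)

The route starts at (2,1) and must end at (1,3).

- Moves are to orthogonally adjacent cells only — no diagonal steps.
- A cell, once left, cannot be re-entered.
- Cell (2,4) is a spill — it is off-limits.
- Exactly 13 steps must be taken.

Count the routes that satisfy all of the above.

1

Need simple routes of exactly 13 moves from (2,1) to (1,3) (Manhattan distance 3, so 5 moves are spent on a detour and 5 undoing it).
Enumerating: (2,1) (1,1) (1,2) (2,2) (3,2) (3,1) (4,1) (4,2) (4,3) (4,4) (3,4) (3,3) (2,3) (1,3).
That gives 1 route.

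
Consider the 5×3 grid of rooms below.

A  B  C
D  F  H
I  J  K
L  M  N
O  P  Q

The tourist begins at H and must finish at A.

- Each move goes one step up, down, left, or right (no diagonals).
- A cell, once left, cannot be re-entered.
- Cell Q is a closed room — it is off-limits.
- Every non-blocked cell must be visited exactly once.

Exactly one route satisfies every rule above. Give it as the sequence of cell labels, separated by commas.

H, C, B, F, J, K, N, M, P, O, L, I, D, A

Need to visit all 14 open cells exactly once, starting at H and ending at A.
Cell C has only two open neighbours (H and B), so the path must pass straight through it: one of those is the cell it's entered from and the other is where it exits.
Route from H: up 1 to C, left 1 to B, down 2 to J, right 1 to K, down 1 to N, left 1 to M, down 1 to P, left 1 to O, up 4 to A — 13 moves in all.
Check: all 14 open cells covered.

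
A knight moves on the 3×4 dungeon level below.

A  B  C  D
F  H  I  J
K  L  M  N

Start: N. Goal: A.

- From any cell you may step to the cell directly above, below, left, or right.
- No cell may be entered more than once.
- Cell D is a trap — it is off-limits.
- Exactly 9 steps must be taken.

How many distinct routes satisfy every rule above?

4

Need simple routes of exactly 9 moves from N to A (Manhattan distance 5, so 2 moves are spent on a detour and 2 undoing it).
Enumerating: N J I C B H L K F A | N J I M L K F H B A | N M I C B H L K F A | N M L K F H I C B A.
That gives 4 routes.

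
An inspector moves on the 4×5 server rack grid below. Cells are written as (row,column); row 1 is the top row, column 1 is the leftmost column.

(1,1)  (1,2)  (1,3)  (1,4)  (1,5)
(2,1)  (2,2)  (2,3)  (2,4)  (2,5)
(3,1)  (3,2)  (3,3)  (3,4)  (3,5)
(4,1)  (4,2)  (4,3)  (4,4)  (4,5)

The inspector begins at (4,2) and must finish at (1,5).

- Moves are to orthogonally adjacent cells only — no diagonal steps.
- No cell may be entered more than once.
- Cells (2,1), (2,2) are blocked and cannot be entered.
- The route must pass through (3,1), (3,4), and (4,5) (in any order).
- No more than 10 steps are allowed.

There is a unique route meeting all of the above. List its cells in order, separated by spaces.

(4,2) (4,1) (3,1) (3,2) (3,3) (3,4) (4,4) (4,5) (3,5) (2,5) (1,5)

The budget equals the shortest possible length, so every move has to be on a shortest route through the required cells.
Route from (4,2): left to (4,1), up to (3,1), 3× right (reaching (3,4)), down to (4,4), right to (4,5), 3× up (reaching (1,5)) — 10 moves in all.
Check: all required cells visited; 10 ≤ 10 moves.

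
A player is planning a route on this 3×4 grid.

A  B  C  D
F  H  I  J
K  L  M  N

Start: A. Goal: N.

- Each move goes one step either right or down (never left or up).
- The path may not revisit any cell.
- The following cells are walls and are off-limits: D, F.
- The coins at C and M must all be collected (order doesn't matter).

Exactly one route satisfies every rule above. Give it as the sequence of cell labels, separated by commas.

A, B, C, I, M, N

Moves only go right or down, so the column and row indices never decrease.
Route from A: 2× right (reaching C), 2× down (reaching M), right to N — 5 moves in all.
Check: all required cells visited.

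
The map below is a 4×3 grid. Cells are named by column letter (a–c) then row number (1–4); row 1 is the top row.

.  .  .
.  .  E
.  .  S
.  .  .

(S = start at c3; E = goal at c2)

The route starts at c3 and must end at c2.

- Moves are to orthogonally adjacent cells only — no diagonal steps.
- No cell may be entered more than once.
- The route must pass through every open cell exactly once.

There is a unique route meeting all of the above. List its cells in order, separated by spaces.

c3 c4 b4 a4 a3 b3 b2 a2 a1 b1 c1 c2

Need to visit all 12 open cells exactly once, starting at c3 and ending at c2.
Route from c3: down to c4, 2× left (reaching a4), up to a3, right to b3, up to b2, left to a2, up to a1, 2× right (reaching c1), down to c2 — 11 moves in all.
Check: all 12 open cells covered.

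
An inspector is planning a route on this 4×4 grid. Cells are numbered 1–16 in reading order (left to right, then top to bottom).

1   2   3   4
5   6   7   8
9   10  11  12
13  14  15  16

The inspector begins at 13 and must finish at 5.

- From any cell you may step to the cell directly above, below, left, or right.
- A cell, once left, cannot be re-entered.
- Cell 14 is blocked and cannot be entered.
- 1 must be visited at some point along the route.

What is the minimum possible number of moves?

Any route passes through 1 somewhere between 13 and 5. Summing Manhattan distances along the two legs (13 → 1 → 5) gives a lower bound of 3 + 1 = 4 moves.
The shortest route satisfying every rule uses 6 moves: 13 → 9 → 10 → 6 → 2 → 1 → 5.
The no-revisit rule (legs can't share cells) pushes the minimum above the 4-move bound; an exhaustive check rules out every length from 4 to 5, leaving 6 as the minimum.

6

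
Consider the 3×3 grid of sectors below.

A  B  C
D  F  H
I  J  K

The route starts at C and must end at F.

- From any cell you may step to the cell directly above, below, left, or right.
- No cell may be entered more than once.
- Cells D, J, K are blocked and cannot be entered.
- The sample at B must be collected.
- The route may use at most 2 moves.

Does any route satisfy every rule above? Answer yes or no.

One route that works: C → B → F.

yes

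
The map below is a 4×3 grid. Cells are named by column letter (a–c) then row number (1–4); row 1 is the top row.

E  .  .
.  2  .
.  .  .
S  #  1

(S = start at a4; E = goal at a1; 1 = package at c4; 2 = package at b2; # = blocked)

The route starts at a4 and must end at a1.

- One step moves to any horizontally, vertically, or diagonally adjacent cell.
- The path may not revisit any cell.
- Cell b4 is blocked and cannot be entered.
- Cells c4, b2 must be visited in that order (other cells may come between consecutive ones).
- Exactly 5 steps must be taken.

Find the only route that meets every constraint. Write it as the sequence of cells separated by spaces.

a4 b3 c4 c3 b2 a1

The waypoints must appear in the order c4, b2, with no cell reused.
Route from a4: up-right to b3, down-right to c4, up to c3, 2× up-left (reaching a1) — 5 moves in all.
Check: order respected (1 at step 2, 2 at step 4); 5 moves as required.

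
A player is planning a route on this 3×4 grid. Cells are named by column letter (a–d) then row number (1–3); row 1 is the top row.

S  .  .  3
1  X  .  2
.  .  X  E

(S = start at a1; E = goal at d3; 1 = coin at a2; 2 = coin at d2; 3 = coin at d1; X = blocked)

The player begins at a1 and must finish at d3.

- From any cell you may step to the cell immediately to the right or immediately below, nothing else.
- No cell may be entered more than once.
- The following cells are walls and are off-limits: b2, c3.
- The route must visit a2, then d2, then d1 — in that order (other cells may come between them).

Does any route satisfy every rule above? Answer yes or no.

no

d1 lies above d2, so going from d2 to d1 would need an upward move — but moves only go right/down, so d2 cannot be visited before d1.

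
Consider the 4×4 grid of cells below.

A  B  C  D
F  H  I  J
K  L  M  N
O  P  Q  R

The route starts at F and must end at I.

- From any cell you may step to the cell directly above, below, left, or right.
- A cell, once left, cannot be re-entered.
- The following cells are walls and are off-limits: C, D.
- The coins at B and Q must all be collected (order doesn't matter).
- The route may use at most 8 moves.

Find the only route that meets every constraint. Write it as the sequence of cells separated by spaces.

The budget equals the shortest possible length, so every move has to be on a shortest route through the required cells.
Route from F: up 1 to A, right 1 to B, down 3 to P, right 1 to Q, up 2 to I — 8 moves in all.
Check: all required cells visited; 8 ≤ 8 moves.

F A B H L P Q M I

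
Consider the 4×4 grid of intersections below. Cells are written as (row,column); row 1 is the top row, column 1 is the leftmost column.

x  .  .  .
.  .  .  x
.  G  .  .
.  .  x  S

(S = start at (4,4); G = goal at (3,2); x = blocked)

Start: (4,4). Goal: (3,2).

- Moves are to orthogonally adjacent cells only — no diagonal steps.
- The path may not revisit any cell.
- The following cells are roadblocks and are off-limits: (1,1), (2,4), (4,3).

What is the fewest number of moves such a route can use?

3

The Manhattan distance from (4,4) to (3,2) is |4−3| + |4−2| = 3, so at least 3 moves are needed.
A route of 3 moves achieves this: (4,4) → (3,4) → (3,3) → (3,2).
Since 3 matches the lower bound, it is optimal.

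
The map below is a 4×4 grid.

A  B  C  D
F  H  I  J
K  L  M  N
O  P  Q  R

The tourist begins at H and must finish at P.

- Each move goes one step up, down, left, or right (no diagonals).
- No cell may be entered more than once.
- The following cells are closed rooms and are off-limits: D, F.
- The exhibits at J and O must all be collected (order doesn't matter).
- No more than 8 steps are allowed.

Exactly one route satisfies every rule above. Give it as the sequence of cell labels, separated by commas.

The budget equals the shortest possible length, so every move has to be on a shortest route through the required cells.
Route from H: right 2 to J, down 1 to N, left 3 to K, down 1 to O, right 1 to P — 8 moves in all.
Check: all required cells visited; 8 ≤ 8 moves.

H, I, J, N, M, L, K, O, P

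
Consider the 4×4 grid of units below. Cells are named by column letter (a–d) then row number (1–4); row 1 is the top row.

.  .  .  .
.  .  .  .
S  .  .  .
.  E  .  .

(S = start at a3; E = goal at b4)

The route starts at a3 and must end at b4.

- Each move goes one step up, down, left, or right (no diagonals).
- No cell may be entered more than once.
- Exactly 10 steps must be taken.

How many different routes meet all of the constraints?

Need simple routes of exactly 10 moves from a3 to b4 (Manhattan distance 2, so 4 moves are spent on a detour and 4 undoing it).
Branch systematically from the start, pruning whenever the remaining move budget drops below the Manhattan distance to b4 or differs from it in parity. Grouping the completions by first move — via a2: 30; via b3: 10 (no valid completion starts via a4) — and summing: 30 + 10 = 40.
That gives 40 routes.

40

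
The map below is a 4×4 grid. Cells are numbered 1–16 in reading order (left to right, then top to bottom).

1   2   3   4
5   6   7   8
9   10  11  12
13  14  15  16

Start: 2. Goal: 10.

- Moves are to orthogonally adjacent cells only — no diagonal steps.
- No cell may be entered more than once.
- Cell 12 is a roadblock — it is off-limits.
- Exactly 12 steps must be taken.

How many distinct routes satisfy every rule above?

2

Need simple routes of exactly 12 moves from 2 to 10 (Manhattan distance 2, so 5 moves are spent on a detour and 5 undoing it).
Enumerating: 2 3 4 8 7 11 15 14 13 9 5 6 10 | 2 3 4 8 7 6 5 9 13 14 15 11 10.
That gives 2 routes.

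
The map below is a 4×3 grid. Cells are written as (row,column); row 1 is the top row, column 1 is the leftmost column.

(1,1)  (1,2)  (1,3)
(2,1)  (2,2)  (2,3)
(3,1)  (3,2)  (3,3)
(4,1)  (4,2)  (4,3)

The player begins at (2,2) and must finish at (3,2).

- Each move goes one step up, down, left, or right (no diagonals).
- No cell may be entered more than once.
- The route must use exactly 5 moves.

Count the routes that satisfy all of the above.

4

Need simple routes of exactly 5 moves from (2,2) to (3,2) (Manhattan distance 1, so 2 moves are spent on a detour and 2 undoing it).
Enumerating: (2,2) (1,2) (1,1) (2,1) (3,1) (3,2) | (2,2) (1,2) (1,3) (2,3) (3,3) (3,2) | (2,2) (2,1) (3,1) (4,1) (4,2) (3,2) | (2,2) (2,3) (3,3) (4,3) (4,2) (3,2).
That gives 4 routes.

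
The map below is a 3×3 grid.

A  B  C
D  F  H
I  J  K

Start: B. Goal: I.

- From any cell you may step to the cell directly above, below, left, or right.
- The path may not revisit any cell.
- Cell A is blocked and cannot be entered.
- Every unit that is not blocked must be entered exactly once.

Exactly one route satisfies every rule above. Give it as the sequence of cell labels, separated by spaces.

B C H K J F D I

Need to visit all 8 open cells exactly once, starting at B and ending at I.
Route from B: right 1 to C, down 2 to K, left 1 to J, up 1 to F, left 1 to D, down 1 to I — 7 moves in all.
Check: all 8 open cells covered.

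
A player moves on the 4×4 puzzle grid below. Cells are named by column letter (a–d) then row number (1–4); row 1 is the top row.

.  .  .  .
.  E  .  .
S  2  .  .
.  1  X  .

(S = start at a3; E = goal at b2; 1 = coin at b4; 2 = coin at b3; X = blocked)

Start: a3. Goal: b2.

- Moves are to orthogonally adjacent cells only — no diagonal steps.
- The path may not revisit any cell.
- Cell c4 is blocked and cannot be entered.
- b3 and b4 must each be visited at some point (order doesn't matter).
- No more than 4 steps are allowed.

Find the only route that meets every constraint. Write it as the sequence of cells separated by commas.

The 4-move cap with required stops at b3, b4 leaves no slack for detours.
Route from a3: down 1 to a4, right 1 to b4, up 2 to b2 — 4 moves in all.
Check: all required cells visited; 4 ≤ 4 moves.

a3, a4, b4, b3, b2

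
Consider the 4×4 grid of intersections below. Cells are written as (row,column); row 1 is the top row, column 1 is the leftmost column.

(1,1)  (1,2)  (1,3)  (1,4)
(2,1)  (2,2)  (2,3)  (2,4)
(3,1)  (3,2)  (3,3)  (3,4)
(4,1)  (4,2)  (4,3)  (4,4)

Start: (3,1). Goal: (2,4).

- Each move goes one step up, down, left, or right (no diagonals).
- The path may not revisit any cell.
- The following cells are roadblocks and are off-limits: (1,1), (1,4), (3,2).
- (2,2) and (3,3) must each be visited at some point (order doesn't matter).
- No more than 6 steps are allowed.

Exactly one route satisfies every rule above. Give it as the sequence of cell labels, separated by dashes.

(3,1) - (2,1) - (2,2) - (2,3) - (3,3) - (3,4) - (2,4)

The budget equals the shortest possible length, so every move has to be on a shortest route through the required cells.
Route from (3,1): up to (2,1), 2× right (reaching (2,3)), down to (3,3), right to (3,4), up to (2,4) — 6 moves in all.
Check: all required cells visited; 6 ≤ 6 moves.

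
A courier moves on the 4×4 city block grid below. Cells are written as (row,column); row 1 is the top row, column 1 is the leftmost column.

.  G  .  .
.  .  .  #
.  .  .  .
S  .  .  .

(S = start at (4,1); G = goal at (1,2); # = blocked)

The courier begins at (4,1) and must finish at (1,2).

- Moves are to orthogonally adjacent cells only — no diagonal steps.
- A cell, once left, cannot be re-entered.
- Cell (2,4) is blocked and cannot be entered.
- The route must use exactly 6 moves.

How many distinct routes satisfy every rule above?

14

Need simple routes of exactly 6 moves from (4,1) to (1,2) (Manhattan distance 4, so 1 moves are spent on a detour and 1 undoing it).
Branch systematically from the start, pruning whenever the remaining move budget drops below the Manhattan distance to (1,2) or differs from it in parity. Grouping the completions by first move — via (3,1): 5; via (4,2): 9 — and summing: 5 + 9 = 14.
That gives 14 routes.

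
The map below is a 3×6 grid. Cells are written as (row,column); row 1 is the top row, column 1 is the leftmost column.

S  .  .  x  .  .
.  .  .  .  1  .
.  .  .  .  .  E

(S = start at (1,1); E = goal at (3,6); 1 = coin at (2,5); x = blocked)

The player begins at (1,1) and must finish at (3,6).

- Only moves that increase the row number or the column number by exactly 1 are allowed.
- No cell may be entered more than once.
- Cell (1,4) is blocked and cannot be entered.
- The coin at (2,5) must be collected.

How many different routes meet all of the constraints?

A right/down-only route from (1,1) to (3,6) makes exactly 2 down-moves and 5 right-moves in some order.
With no other constraints that would be C(7,2) = 21 routes.
Split at (2,5) and multiply the segment counts (each segment already excludes blocked cells): (1,1)→(2,5): 3; (2,5)→(3,6): 2; product = 6.
That gives 6 routes.

6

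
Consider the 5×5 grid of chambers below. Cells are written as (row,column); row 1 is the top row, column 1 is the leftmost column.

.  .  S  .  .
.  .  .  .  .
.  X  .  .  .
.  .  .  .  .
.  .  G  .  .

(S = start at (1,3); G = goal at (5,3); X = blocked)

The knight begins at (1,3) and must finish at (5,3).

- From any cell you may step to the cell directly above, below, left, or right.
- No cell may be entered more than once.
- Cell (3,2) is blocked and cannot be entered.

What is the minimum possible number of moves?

4

The Manhattan distance from (1,3) to (5,3) is |1−5| + |3−3| = 4, so at least 4 moves are needed.
A route of 4 moves achieves this: (1,3) → (2,3) → (3,3) → (4,3) → (5,3).
Since 4 matches the lower bound, it is optimal.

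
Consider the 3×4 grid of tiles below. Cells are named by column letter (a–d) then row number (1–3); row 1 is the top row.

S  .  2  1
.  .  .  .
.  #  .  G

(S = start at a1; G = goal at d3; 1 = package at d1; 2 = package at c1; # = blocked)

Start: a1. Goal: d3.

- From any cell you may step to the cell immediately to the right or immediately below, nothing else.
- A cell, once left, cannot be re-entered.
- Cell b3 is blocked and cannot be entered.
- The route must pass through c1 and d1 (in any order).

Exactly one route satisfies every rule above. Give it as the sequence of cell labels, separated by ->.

Moves only go right or down, so the column and row indices never decrease.
Route from a1: 3× right (reaching d1), 2× down (reaching d3) — 5 moves in all.
Check: all required cells visited.

a1 -> b1 -> c1 -> d1 -> d2 -> d3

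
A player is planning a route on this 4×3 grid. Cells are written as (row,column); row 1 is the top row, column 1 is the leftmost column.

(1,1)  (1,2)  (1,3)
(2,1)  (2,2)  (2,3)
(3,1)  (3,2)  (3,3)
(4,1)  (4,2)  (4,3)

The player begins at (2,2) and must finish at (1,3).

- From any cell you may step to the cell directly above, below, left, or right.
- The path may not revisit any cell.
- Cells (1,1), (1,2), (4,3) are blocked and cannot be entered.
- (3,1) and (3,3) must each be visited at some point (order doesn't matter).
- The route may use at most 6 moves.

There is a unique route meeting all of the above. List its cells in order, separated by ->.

(2,2) -> (2,1) -> (3,1) -> (3,2) -> (3,3) -> (2,3) -> (1,3)

The 6-move cap with required stops at (3,1), (3,3) leaves no slack for detours.
Route from (2,2): left 1 to (2,1), down 1 to (3,1), right 2 to (3,3), up 2 to (1,3) — 6 moves in all.
Check: all required cells visited; 6 ≤ 6 moves.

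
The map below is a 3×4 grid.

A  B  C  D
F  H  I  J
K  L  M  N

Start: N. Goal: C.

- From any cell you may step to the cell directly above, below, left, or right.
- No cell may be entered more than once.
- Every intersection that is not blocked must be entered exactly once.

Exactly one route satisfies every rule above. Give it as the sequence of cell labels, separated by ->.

N -> M -> L -> K -> F -> A -> B -> H -> I -> J -> D -> C

Need to visit all 12 open cells exactly once, starting at N and ending at C.
Route from N: 3× left (reaching K), 2× up (reaching A), right to B, down to H, 2× right (reaching J), up to D, left to C — 11 moves in all.
Check: all 12 open cells covered.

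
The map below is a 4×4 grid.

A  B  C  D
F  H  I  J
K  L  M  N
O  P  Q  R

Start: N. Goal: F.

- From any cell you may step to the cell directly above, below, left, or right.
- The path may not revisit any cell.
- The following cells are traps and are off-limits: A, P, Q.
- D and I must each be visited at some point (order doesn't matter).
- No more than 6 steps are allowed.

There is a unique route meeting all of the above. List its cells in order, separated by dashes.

The 6-move cap with required stops at D, I leaves no slack for detours.
Route from N: 2× up (reaching D), left to C, down to I, 2× left (reaching F) — 6 moves in all.
Check: all required cells visited; 6 ≤ 6 moves.

N - J - D - C - I - H - F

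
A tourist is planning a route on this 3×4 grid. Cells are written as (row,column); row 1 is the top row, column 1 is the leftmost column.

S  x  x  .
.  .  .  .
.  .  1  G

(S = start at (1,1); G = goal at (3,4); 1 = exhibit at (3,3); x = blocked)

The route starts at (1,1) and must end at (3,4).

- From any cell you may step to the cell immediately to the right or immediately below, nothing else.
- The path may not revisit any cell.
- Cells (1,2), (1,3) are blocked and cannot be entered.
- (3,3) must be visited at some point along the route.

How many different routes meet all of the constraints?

3

A right/down-only route from (1,1) to (3,4) makes exactly 2 down-moves and 3 right-moves in some order.
With no other constraints that would be C(5,2) = 10 routes.
Split at (3,3) and multiply the segment counts (each segment already excludes blocked cells): (1,1)→(3,3): 3; (3,3)→(3,4): 1; product = 3.
That gives 3 routes.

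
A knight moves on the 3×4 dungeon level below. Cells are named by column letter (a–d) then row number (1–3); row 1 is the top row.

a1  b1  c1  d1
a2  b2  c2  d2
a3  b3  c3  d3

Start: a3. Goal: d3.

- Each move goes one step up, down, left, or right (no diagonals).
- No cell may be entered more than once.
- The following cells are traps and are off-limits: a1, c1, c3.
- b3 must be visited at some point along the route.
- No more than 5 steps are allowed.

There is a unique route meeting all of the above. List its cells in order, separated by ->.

a3 -> b3 -> b2 -> c2 -> d2 -> d3

Any route must reach b3 and still end at d3 within 5 moves, so the order of the required stops is forced.
Route from a3: right to b3, up to b2, 2× right (reaching d2), down to d3 — 5 moves in all.
Check: all required cells visited; 5 ≤ 5 moves.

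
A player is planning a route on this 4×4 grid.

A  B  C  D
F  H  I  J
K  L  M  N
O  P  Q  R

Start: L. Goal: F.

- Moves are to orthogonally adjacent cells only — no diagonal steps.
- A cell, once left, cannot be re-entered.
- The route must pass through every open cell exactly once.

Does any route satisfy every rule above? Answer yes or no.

no

Colour the cells like a checkerboard: each orthogonal step flips colour, so a Hamiltonian route alternates colours. Here there are 8 cells of one colour and 8 of the other, with start on the same colour as the goal — the counts and endpoints can't be arranged into an alternating sequence of length 16, so no Hamiltonian route exists.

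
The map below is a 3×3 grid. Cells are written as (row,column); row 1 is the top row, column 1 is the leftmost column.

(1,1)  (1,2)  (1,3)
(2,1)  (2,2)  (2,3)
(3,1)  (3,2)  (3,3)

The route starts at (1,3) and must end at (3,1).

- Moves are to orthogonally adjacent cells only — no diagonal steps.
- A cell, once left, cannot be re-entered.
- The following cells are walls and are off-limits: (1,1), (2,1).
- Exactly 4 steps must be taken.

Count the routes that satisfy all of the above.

3

Need simple routes of exactly 4 moves from (1,3) to (3,1) (Manhattan distance 4, so 0 moves are spent on a detour and 0 undoing it).
Enumerating: (1,3) (2,3) (3,3) (3,2) (3,1) | (1,3) (2,3) (2,2) (3,2) (3,1) | (1,3) (1,2) (2,2) (3,2) (3,1).
That gives 3 routes.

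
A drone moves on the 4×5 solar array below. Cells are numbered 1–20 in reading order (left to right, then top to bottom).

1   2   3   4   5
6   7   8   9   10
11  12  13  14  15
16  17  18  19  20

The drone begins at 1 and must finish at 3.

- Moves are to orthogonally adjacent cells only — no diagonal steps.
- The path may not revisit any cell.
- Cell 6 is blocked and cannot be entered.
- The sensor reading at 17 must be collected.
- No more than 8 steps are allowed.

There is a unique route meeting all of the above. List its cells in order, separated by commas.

The budget equals the shortest possible length, so every move has to be on a shortest route through the required cells.
Route from 1: right 1 to 2, down 3 to 17, right 1 to 18, up 3 to 3 — 8 moves in all.
Check: all required cells visited; 8 ≤ 8 moves.

1, 2, 7, 12, 17, 18, 13, 8, 3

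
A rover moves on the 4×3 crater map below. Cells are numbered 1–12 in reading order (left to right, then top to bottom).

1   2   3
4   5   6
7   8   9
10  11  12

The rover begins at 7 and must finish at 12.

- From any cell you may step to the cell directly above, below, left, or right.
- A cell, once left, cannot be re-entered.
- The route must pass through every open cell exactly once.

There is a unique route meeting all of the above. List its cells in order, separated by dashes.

7 - 10 - 11 - 8 - 5 - 4 - 1 - 2 - 3 - 6 - 9 - 12

Need to visit all 12 open cells exactly once, starting at 7 and ending at 12.
Cell 10 has only two open neighbours (7 and 11), so the path must pass straight through it: one of those is the cell it's entered from and the other is where it exits.
Route from 7: down 1 to 10, right 1 to 11, up 2 to 5, left 1 to 4, up 1 to 1, right 2 to 3, down 3 to 12 — 11 moves in all.
Check: all 12 open cells covered.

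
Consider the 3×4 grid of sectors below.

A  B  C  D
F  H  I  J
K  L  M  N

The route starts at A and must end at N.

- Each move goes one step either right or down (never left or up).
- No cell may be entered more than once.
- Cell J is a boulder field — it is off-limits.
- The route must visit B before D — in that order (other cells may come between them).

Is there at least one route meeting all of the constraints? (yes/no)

no

Every right/down route from D to N runs into a blocked cell, so that leg cannot be completed.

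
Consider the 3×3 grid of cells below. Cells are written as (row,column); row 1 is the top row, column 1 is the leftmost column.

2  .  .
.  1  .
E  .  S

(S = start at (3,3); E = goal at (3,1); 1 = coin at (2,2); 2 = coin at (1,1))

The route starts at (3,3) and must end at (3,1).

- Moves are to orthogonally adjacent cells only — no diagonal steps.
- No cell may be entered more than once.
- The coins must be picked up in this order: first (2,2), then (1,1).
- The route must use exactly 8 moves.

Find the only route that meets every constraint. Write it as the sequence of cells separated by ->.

(3,3) -> (3,2) -> (2,2) -> (2,3) -> (1,3) -> (1,2) -> (1,1) -> (2,1) -> (3,1)

The waypoints must appear in the order (2,2), (1,1), with no cell reused.
Route from (3,3): left to (3,2), up to (2,2), right to (2,3), up to (1,3), 2× left (reaching (1,1)), 2× down (reaching (3,1)) — 8 moves in all.
Check: order respected (1 at step 2, 2 at step 6); 8 moves as required.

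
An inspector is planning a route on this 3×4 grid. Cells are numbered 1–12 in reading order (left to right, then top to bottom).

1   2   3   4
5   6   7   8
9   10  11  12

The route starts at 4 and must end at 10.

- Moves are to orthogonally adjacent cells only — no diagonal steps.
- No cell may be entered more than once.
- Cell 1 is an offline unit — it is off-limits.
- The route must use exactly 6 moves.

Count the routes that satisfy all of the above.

Need simple routes of exactly 6 moves from 4 to 10 (Manhattan distance 4, so 1 moves are spent on a detour and 1 undoing it).
Enumerating: 4 8 12 11 7 6 10 | 4 8 7 3 2 6 10 | 4 8 7 6 5 9 10 | 4 3 7 6 5 9 10 | 4 3 7 8 12 11 10 | 4 3 2 6 5 9 10 | 4 3 2 6 7 11 10.
That gives 7 routes.

7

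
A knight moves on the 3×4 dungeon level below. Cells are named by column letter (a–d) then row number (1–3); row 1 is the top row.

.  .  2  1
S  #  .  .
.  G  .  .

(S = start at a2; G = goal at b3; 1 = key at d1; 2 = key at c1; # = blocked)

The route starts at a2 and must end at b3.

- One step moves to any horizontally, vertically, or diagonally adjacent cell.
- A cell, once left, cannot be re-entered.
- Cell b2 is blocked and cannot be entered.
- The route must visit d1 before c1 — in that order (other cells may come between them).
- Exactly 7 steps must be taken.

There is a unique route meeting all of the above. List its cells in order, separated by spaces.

a2 b1 c2 d1 c1 d2 c3 b3

The waypoints must appear in the order d1, c1, with no cell reused.
Route from a2: up-right to b1, down-right to c2, up-right to d1, left to c1, down-right to d2, down-left to c3, left to b3 — 7 moves in all.
Check: order respected (1 at step 3, 2 at step 4); 7 moves as required.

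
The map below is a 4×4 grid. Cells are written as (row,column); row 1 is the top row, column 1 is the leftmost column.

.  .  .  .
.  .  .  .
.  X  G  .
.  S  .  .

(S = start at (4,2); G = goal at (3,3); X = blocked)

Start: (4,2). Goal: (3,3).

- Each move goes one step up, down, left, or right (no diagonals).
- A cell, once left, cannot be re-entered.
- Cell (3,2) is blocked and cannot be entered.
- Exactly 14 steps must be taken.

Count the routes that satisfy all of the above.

Need simple routes of exactly 14 moves from (4,2) to (3,3) (Manhattan distance 2, so 6 moves are spent on a detour and 6 undoing it).
Enumerating: (4,2) (4,1) (3,1) (2,1) (1,1) (1,2) (2,2) (2,3) (1,3) (1,4) (2,4) (3,4) (4,4) (4,3) (3,3).
That gives 1 route.

1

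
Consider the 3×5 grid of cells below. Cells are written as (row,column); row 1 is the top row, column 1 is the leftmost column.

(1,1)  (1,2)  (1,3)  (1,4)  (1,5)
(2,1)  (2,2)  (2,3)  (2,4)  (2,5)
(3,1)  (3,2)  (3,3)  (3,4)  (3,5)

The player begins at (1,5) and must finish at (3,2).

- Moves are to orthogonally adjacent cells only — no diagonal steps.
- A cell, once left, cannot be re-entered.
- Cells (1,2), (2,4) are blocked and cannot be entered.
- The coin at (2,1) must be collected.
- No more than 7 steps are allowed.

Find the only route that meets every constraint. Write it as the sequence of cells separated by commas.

(1,5), (1,4), (1,3), (2,3), (2,2), (2,1), (3,1), (3,2)

Any route must reach (2,1) and still end at (3,2) within 7 moves, so the order of the required stops is forced.
Route from (1,5): left 2 to (1,3), down 1 to (2,3), left 2 to (2,1), down 1 to (3,1), right 1 to (3,2) — 7 moves in all.
Check: all required cells visited; 7 ≤ 7 moves.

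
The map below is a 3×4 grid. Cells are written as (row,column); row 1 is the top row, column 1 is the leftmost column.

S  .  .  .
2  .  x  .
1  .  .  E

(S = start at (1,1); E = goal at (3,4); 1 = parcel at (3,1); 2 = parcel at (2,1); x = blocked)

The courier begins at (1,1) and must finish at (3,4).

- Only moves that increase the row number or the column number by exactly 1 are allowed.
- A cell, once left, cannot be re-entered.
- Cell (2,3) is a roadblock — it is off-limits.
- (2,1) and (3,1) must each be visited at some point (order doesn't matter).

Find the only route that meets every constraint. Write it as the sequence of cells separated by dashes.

Moves only go right or down, so the column and row indices never decrease.
Route from (1,1): 2× down (reaching (3,1)), 3× right (reaching (3,4)) — 5 moves in all.
Check: all required cells visited.

(1,1) - (2,1) - (3,1) - (3,2) - (3,3) - (3,4)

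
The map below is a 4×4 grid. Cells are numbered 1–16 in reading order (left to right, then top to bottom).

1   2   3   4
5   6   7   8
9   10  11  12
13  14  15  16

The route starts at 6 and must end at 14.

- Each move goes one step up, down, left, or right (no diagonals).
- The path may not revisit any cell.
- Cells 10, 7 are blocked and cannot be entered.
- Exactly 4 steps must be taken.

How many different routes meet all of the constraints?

1

Need simple routes of exactly 4 moves from 6 to 14 (Manhattan distance 2, so 1 moves are spent on a detour and 1 undoing it).
Enumerating: 6 5 9 13 14.
That gives 1 route.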